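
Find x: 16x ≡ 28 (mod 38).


GCD(16, 38) = 2 divides 28
Divide: 8x ≡ 14 (mod 19)
x ≡ 16 (mod 19)


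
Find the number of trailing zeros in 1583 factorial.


floor(1583/5) = 316
floor(1583/25) = 63
floor(1583/125) = 12
floor(1583/625) = 2
Total = 393

393 trailing zeros


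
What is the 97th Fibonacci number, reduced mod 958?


F(k) mod 958 for k=1..97:
1, 1, 2, 3, 5, 8, 13, 21, 34, 55, 89, 144, 233, 377, 610, 29, 639, 668, 349, 59, 408, 467, 875, 384, 301, 685, 28, 713, 741, 496, 279, 775, 96, 871, 9, 880, 889, 811, 742, 595, 379, 16, 395, 411, 806, 259, 107, 366, 473, 839, 354, 235, 589, 824, 455, 321, 776, 139, 915, 96, 53, 149, 202, 351, 553, 904, 499, 445, 944, 431, 417, 848, 307, 197, 504, 701, 247, 948, 237, 227, 464, 691, 197, 888, 127, 57, 184, 241, 425, 666, 133, 799, 932, 773, 747, 562, 351
F(97) mod 958 = 351


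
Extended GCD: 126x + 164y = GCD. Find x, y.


Tabular extended Euclidean (each row: r = 126*s + 164*t):
r=126, s=1, t=0
r=164, s=0, t=1
q=0: r=126, s=1, t=0   [126*(1) + 164*(0) = 126]
q=1: r=38, s=-1, t=1   [126*(-1) + 164*(1) = 38]
q=3: r=12, s=4, t=-3   [126*(4) + 164*(-3) = 12]
q=3: r=2, s=-13, t=10   [126*(-13) + 164*(10) = 2]
q=6: r=0, s=82, t=-63   [126*(82) + 164*(-63) = 0]
GCD = 2; from the row with r=2: x=-13, y=10
Check: 126*(-13) + 164*(10) = -1638 + 1640 = 2

GCD = 2, x = -13, y = 10


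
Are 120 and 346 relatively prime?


Euclidean algorithm:
346 = 2 * 120 + 106
120 = 1 * 106 + 14
106 = 7 * 14 + 8
14 = 1 * 8 + 6
8 = 1 * 6 + 2
6 = 3 * 2 + 0
GCD(120, 346) = 2

No, not coprime (GCD = 2)


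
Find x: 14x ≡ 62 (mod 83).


GCD(14, 83) = 1, unique solution
a^(-1) mod 83 = 6
x = 6 * 62 mod 83 = 40

x ≡ 40 (mod 83)


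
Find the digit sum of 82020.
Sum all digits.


8 + 2 + 0 + 2 + 0 = 12


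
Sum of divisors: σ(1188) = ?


Divisors of 1188: 1, 2, 3, 4, 6, 9, 11, 12, 18, 22, 27, 33, 36, 44, 54, 66, 99, 108, 132, 198, 297, 396, 594, 1188
Sum = 1 + 2 + 3 + 4 + 6 + 9 + 11 + 12 + 18 + 22 + 27 + 33 + 36 + 44 + 54 + 66 + 99 + 108 + 132 + 198 + 297 + 396 + 594 + 1188 = 3360

σ(1188) = 3360


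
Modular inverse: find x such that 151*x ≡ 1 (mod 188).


Use the extended Euclidean algorithm on (188, 151); each row r = 188*s + 151*t:
r=188, s=1, t=0
r=151, s=0, t=1
q=1: r=37, s=1, t=-1   [188*(1) + 151*(-1) = 37]
q=4: r=3, s=-4, t=5   [188*(-4) + 151*(5) = 3]
q=12: r=1, s=49, t=-61   [188*(49) + 151*(-61) = 1]
q=3: r=0, s=-151, t=188   [188*(-151) + 151*(188) = 0]
GCD = 1 with t = -61, so 151*(-61) ≡ 1 (mod 188)
Inverse = -61 mod 188 = 127
Check: 151 * 127 = 19177 ≡ 1 (mod 188)

151^(-1) ≡ 127 (mod 188)


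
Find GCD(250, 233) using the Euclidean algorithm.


250 = 1 * 233 + 17
233 = 13 * 17 + 12
17 = 1 * 12 + 5
12 = 2 * 5 + 2
5 = 2 * 2 + 1
2 = 2 * 1 + 0
GCD = 1


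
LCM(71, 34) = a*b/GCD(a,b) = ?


GCD(71, 34) = 1
LCM = 71*34/1 = 2414/1 = 2414

LCM = 2414


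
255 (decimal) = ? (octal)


255 (base 10) = 255 (decimal)
255 (decimal) = 377 (base 8)


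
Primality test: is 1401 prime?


1401 / 3 = 467 (exact division)
1401 is NOT prime.

No, 1401 is not prime


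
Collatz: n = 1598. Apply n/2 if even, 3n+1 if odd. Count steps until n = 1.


1598 → 799 → 2398 → 1199 → 3598 → 1799 → 5398 → 2699 → 8098 → 4049 → 12148 → 6074 → 3037 → 9112 → 4556 → 2278 → 1139 → 3418 → 1709 → 5128 → 2564 → 1282 → 641 → 1924 → 962 → 481 → 1444 → 722 → 361 → 1084 → 542 → 271 → 814 → 407 → 1222 → 611 → 1834 → 917 → 2752 → 1376 → 688 → 344 → 172 → 86 → 43 → 130 → 65 → 196 → 98 → 49 → 148 → 74 → 37 → 112 → 56 → 28 → 14 → 7 → 22 → 11 → 34 → 17 → 52 → 26 → 13 → 40 → 20 → 10 → 5 → 16 → 8 → 4 → 2 → 1
Total steps = 73

73 steps


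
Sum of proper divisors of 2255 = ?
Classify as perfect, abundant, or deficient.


Proper divisors: 1, 5, 11, 41, 55, 205, 451
Sum = 1 + 5 + 11 + 41 + 55 + 205 + 451 = 769
769 < 2255 → deficient

s(2255) = 769 (deficient)


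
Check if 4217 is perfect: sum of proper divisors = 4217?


Proper divisors of 4217: 1
Sum = 1 = 1

No, 4217 is not perfect (1 ≠ 4217)


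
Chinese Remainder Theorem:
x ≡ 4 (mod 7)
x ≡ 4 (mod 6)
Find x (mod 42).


M = 7*6 = 42
M1 = M/7 = 6, M2 = M/6 = 7
M1^(-1) mod 7 = 6, M2^(-1) mod 6 = 1
x = 4*6*6 + 4*7*1 = 172
172 mod 42 = 4
Check: 4 mod 7 = 4 ✓, 4 mod 6 = 4 ✓

x ≡ 4 (mod 42)


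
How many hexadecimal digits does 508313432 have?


508313432 in base 16 = 1E4C3F58
Number of digits = 8

8 digits (base 16)


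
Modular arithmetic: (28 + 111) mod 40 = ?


28 + 111 = 139
139 mod 40 = 19


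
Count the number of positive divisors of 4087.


4087 = 61^1 × 67^1
d(4087) = (1+1) × (1+1) = 4

4 divisors


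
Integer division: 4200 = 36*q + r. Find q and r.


4200 = 36 * 116 + 24
Check: 4176 + 24 = 4200

q = 116, r = 24


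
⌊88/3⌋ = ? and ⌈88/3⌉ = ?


88/3 = 29.3333
floor = 29
ceil = 30

floor = 29, ceil = 30


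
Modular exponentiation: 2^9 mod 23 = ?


2^1 mod 23 = 2
2^2 mod 23 = 4
2^3 mod 23 = 8
2^4 mod 23 = 16
2^5 mod 23 = 9
2^6 mod 23 = 18
2^7 mod 23 = 13
2^8 mod 23 = 3
2^9 mod 23 = 6


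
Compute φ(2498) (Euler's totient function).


2498 = 2 × 1249
Prime factors: 2, 1249
φ(2498) = 2498 × (1-1/2) × (1-1/1249)
= 2498 × 1/2 × 1248/1249 = 1248

φ(2498) = 1248


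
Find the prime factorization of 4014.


4014 / 2 = 2007
2007 / 3 = 669
669 / 3 = 223
223 / 223 = 1
4014 = 2 × 3^2 × 223


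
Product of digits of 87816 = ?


8 × 7 × 8 × 1 × 6 = 2688


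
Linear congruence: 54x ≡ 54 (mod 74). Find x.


GCD(54, 74) = 2 divides 54
Divide: 27x ≡ 27 (mod 37)
x ≡ 1 (mod 37)


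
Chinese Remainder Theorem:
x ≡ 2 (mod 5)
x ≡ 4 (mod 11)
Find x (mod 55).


M = 5*11 = 55
M1 = M/5 = 11, M2 = M/11 = 5
M1^(-1) mod 5 = 1, M2^(-1) mod 11 = 9
x = 2*11*1 + 4*5*9 = 202
202 mod 55 = 37
Check: 37 mod 5 = 2 ✓, 37 mod 11 = 4 ✓

x ≡ 37 (mod 55)


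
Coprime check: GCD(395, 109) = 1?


Euclidean algorithm:
395 = 3 * 109 + 68
109 = 1 * 68 + 41
68 = 1 * 41 + 27
41 = 1 * 27 + 14
27 = 1 * 14 + 13
14 = 1 * 13 + 1
13 = 13 * 1 + 0
GCD(395, 109) = 1

Yes, coprime (GCD = 1)


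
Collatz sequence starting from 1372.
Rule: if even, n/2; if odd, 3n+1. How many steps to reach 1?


1372 → 686 → 343 → 1030 → 515 → 1546 → 773 → 2320 → 1160 → 580 → 290 → 145 → 436 → 218 → 109 → 328 → 164 → 82 → 41 → 124 → 62 → 31 → 94 → 47 → 142 → 71 → 214 → 107 → 322 → 161 → 484 → 242 → 121 → 364 → 182 → 91 → 274 → 137 → 412 → 206 → 103 → 310 → 155 → 466 → 233 → 700 → 350 → 175 → 526 → 263 → 790 → 395 → 1186 → 593 → 1780 → 890 → 445 → 1336 → 668 → 334 → 167 → 502 → 251 → 754 → 377 → 1132 → 566 → 283 → 850 → 425 → 1276 → 638 → 319 → 958 → 479 → 1438 → 719 → 2158 → 1079 → 3238 → 1619 → 4858 → 2429 → 7288 → 3644 → 1822 → 911 → 2734 → 1367 → 4102 → 2051 → 6154 → 3077 → 9232 → 4616 → 2308 → 1154 → 577 → 1732 → 866 → 433 → 1300 → 650 → 325 → 976 → 488 → 244 → 122 → 61 → 184 → 92 → 46 → 23 → 70 → 35 → 106 → 53 → 160 → 80 → 40 → 20 → 10 → 5 → 16 → 8 → 4 → 2 → 1
Total steps = 127

127 steps


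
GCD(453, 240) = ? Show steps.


453 = 1 * 240 + 213
240 = 1 * 213 + 27
213 = 7 * 27 + 24
27 = 1 * 24 + 3
24 = 8 * 3 + 0
GCD = 3


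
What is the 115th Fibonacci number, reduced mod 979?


F(k) mod 979 for k=1..115:
1, 1, 2, 3, 5, 8, 13, 21, 34, 55, 89, 144, 233, 377, 610, 8, 618, 626, 265, 891, 177, 89, 266, 355, 621, 976, 618, 615, 254, 869, 144, 34, 178, 212, 390, 602, 13, 615, 628, 264, 892, 177, 90, 267, 357, 624, 2, 626, 628, 275, 903, 199, 123, 322, 445, 767, 233, 21, 254, 275, 529, 804, 354, 179, 533, 712, 266, 978, 265, 264, 529, 793, 343, 157, 500, 657, 178, 835, 34, 869, 903, 793, 717, 531, 269, 800, 90, 890, 1, 891, 892, 804, 717, 542, 280, 822, 123, 945, 89, 55, 144, 199, 343, 542, 885, 448, 354, 802, 177, 0, 177, 177, 354, 531, 885
F(115) mod 979 = 885


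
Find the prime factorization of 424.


424 / 2 = 212
212 / 2 = 106
106 / 2 = 53
53 / 53 = 1
424 = 2^3 × 53


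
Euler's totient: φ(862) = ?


862 = 2 × 431
Prime factors: 2, 431
φ(862) = 862 × (1-1/2) × (1-1/431)
= 862 × 1/2 × 430/431 = 430

φ(862) = 430


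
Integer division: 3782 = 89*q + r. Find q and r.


3782 = 89 * 42 + 44
Check: 3738 + 44 = 3782

q = 42, r = 44


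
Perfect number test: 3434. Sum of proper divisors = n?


Proper divisors of 3434: 1, 2, 17, 34, 101, 202, 1717
Sum = 1 + 2 + 17 + 34 + 101 + 202 + 1717 = 2074

No, 3434 is not perfect (2074 ≠ 3434)


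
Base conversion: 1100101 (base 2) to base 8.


1100101 (base 2) = 101 (decimal)
101 (decimal) = 145 (base 8)


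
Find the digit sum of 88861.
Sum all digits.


8 + 8 + 8 + 6 + 1 = 31


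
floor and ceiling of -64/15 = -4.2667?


-64/15 = -4.2667
floor = -5
ceil = -4

floor = -5, ceil = -4


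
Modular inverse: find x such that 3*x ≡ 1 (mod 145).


Use the extended Euclidean algorithm on (145, 3); each row r = 145*s + 3*t:
r=145, s=1, t=0
r=3, s=0, t=1
q=48: r=1, s=1, t=-48   [145*(1) + 3*(-48) = 1]
q=3: r=0, s=-3, t=145   [145*(-3) + 3*(145) = 0]
GCD = 1 with t = -48, so 3*(-48) ≡ 1 (mod 145)
Inverse = -48 mod 145 = 97
Check: 3 * 97 = 291 ≡ 1 (mod 145)

3^(-1) ≡ 97 (mod 145)


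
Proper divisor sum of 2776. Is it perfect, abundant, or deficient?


Proper divisors: 1, 2, 4, 8, 347, 694, 1388
Sum = 1 + 2 + 4 + 8 + 347 + 694 + 1388 = 2444
2444 < 2776 → deficient

s(2776) = 2444 (deficient)


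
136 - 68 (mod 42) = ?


136 - 68 = 68
68 mod 42 = 26


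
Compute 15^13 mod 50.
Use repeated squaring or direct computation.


15^1 mod 50 = 15
15^2 mod 50 = 25
15^3 mod 50 = 25
15^4 mod 50 = 25
15^5 mod 50 = 25
15^6 mod 50 = 25
15^7 mod 50 = 25
15^8 mod 50 = 25
15^9 mod 50 = 25
15^10 mod 50 = 25
15^11 mod 50 = 25
15^12 mod 50 = 25
15^13 mod 50 = 25


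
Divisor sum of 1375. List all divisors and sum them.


Divisors of 1375: 1, 5, 11, 25, 55, 125, 275, 1375
Sum = 1 + 5 + 11 + 25 + 55 + 125 + 275 + 1375 = 1872

σ(1375) = 1872


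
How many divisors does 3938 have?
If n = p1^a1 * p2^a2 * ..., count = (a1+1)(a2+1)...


3938 = 2^1 × 11^1 × 179^1
d(3938) = (1+1) × (1+1) × (1+1) = 8

8 divisors


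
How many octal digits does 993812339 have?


993812339 in base 8 = 7317057563
Number of digits = 10

10 digits (base 8)


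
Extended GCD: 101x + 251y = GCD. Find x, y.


Tabular extended Euclidean (each row: r = 101*s + 251*t):
r=101, s=1, t=0
r=251, s=0, t=1
q=0: r=101, s=1, t=0   [101*(1) + 251*(0) = 101]
q=2: r=49, s=-2, t=1   [101*(-2) + 251*(1) = 49]
q=2: r=3, s=5, t=-2   [101*(5) + 251*(-2) = 3]
q=16: r=1, s=-82, t=33   [101*(-82) + 251*(33) = 1]
q=3: r=0, s=251, t=-101   [101*(251) + 251*(-101) = 0]
GCD = 1; from the row with r=1: x=-82, y=33
Check: 101*(-82) + 251*(33) = -8282 + 8283 = 1

GCD = 1, x = -82, y = 33


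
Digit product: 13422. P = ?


1 × 3 × 4 × 2 × 2 = 48


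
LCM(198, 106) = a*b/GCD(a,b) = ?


GCD(198, 106) = 2
LCM = 198*106/2 = 20988/2 = 10494

LCM = 10494


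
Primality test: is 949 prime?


949 / 13 = 73 (exact division)
949 is NOT prime.

No, 949 is not prime


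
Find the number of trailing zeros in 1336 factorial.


floor(1336/5) = 267
floor(1336/25) = 53
floor(1336/125) = 10
floor(1336/625) = 2
Total = 332

332 trailing zeros


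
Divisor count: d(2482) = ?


2482 = 2^1 × 17^1 × 73^1
d(2482) = (1+1) × (1+1) × (1+1) = 8

8 divisors


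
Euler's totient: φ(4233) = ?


4233 = 3 × 17 × 83
Prime factors: 3, 17, 83
φ(4233) = 4233 × (1-1/3) × (1-1/17) × (1-1/83)
= 4233 × 2/3 × 16/17 × 82/83 = 2624

φ(4233) = 2624


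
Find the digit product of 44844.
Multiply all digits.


4 × 4 × 8 × 4 × 4 = 2048


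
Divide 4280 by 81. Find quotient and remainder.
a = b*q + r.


4280 = 81 * 52 + 68
Check: 4212 + 68 = 4280

q = 52, r = 68


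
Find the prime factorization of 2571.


2571 / 3 = 857
857 / 857 = 1
2571 = 3 × 857


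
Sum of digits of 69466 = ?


6 + 9 + 4 + 6 + 6 = 31


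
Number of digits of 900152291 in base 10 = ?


900152291 has 9 digits in base 10
floor(log10(900152291)) + 1 = floor(8.9543) + 1 = 9

9 digits (base 10)


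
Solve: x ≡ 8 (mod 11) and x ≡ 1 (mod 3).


M = 11*3 = 33
M1 = M/11 = 3, M2 = M/3 = 11
M1^(-1) mod 11 = 4, M2^(-1) mod 3 = 2
x = 8*3*4 + 1*11*2 = 118
118 mod 33 = 19
Check: 19 mod 11 = 8 ✓, 19 mod 3 = 1 ✓

x ≡ 19 (mod 33)


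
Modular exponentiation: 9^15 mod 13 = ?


9^1 mod 13 = 9
9^2 mod 13 = 3
9^3 mod 13 = 1
9^4 mod 13 = 9
9^5 mod 13 = 3
9^6 mod 13 = 1
9^7 mod 13 = 9
9^8 mod 13 = 3
9^9 mod 13 = 1
9^10 mod 13 = 9
9^11 mod 13 = 3
9^12 mod 13 = 1
9^13 mod 13 = 9
9^14 mod 13 = 3
9^15 mod 13 = 1


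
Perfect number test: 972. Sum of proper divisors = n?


Proper divisors of 972: 1, 2, 3, 4, 6, 9, 12, 18, 27, 36, 54, 81, 108, 162, 243, 324, 486
Sum = 1 + 2 + 3 + 4 + 6 + 9 + 12 + 18 + 27 + 36 + 54 + 81 + 108 + 162 + 243 + 324 + 486 = 1576

No, 972 is not perfect (1576 ≠ 972)


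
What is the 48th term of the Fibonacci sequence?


Sequence: 1, 1, 2, 3, 5, 8, 13, 21, 34, 55, 89, 144, 233, 377, 610, 987, 1597, 2584, 4181, 6765, 10946, 17711, 28657, 46368, 75025, 121393, 196418, 317811, 514229, 832040, 1346269, 2178309, 3524578, 5702887, 9227465, 14930352, 24157817, 39088169, 63245986, 102334155, 165580141, 267914296, 433494437, 701408733, 1134903170, 1836311903, 2971215073, 4807526976
F(48) = 4807526976


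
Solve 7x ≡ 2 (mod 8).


GCD(7, 8) = 1, unique solution
a^(-1) mod 8 = 7
x = 7 * 2 mod 8 = 6

x ≡ 6 (mod 8)


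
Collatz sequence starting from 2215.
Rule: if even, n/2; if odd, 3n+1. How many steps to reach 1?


2215 → 6646 → 3323 → 9970 → 4985 → 14956 → 7478 → 3739 → 11218 → 5609 → 16828 → 8414 → 4207 → 12622 → 6311 → 18934 → 9467 → 28402 → 14201 → 42604 → 21302 → 10651 → 31954 → 15977 → 47932 → 23966 → 11983 → 35950 → 17975 → 53926 → 26963 → 80890 → 40445 → 121336 → 60668 → 30334 → 15167 → 45502 → 22751 → 68254 → 34127 → 102382 → 51191 → 153574 → 76787 → 230362 → 115181 → 345544 → 172772 → 86386 → 43193 → 129580 → 64790 → 32395 → 97186 → 48593 → 145780 → 72890 → 36445 → 109336 → 54668 → 27334 → 13667 → 41002 → 20501 → 61504 → 30752 → 15376 → 7688 → 3844 → 1922 → 961 → 2884 → 1442 → 721 → 2164 → 1082 → 541 → 1624 → 812 → 406 → 203 → 610 → 305 → 916 → 458 → 229 → 688 → 344 → 172 → 86 → 43 → 130 → 65 → 196 → 98 → 49 → 148 → 74 → 37 → 112 → 56 → 28 → 14 → 7 → 22 → 11 → 34 → 17 → 52 → 26 → 13 → 40 → 20 → 10 → 5 → 16 → 8 → 4 → 2 → 1
Total steps = 120

120 steps


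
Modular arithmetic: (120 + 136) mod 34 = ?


120 + 136 = 256
256 mod 34 = 18


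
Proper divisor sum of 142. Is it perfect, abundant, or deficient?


Proper divisors: 1, 2, 71
Sum = 1 + 2 + 71 = 74
74 < 142 → deficient

s(142) = 74 (deficient)


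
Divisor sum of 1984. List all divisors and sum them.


Divisors of 1984: 1, 2, 4, 8, 16, 31, 32, 62, 64, 124, 248, 496, 992, 1984
Sum = 1 + 2 + 4 + 8 + 16 + 31 + 32 + 62 + 64 + 124 + 248 + 496 + 992 + 1984 = 4064

σ(1984) = 4064


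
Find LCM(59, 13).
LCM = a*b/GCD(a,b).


GCD(59, 13) = 1
LCM = 59*13/1 = 767/1 = 767

LCM = 767


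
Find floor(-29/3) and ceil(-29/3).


-29/3 = -9.6667
floor = -10
ceil = -9

floor = -10, ceil = -9


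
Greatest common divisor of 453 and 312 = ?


453 = 1 * 312 + 141
312 = 2 * 141 + 30
141 = 4 * 30 + 21
30 = 1 * 21 + 9
21 = 2 * 9 + 3
9 = 3 * 3 + 0
GCD = 3


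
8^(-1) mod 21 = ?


Use the extended Euclidean algorithm on (21, 8); each row r = 21*s + 8*t:
r=21, s=1, t=0
r=8, s=0, t=1
q=2: r=5, s=1, t=-2   [21*(1) + 8*(-2) = 5]
q=1: r=3, s=-1, t=3   [21*(-1) + 8*(3) = 3]
q=1: r=2, s=2, t=-5   [21*(2) + 8*(-5) = 2]
q=1: r=1, s=-3, t=8   [21*(-3) + 8*(8) = 1]
q=2: r=0, s=8, t=-21   [21*(8) + 8*(-21) = 0]
GCD = 1 with t = 8, so 8*(8) ≡ 1 (mod 21)
Inverse = 8 mod 21 = 8
Check: 8 * 8 = 64 ≡ 1 (mod 21)

8^(-1) ≡ 8 (mod 21)


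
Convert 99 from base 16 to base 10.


99 (base 16) = 153 (decimal)
153 (decimal) = 153 (base 10)


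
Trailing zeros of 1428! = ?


floor(1428/5) = 285
floor(1428/25) = 57
floor(1428/125) = 11
floor(1428/625) = 2
Total = 355

355 trailing zeros


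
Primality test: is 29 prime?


Check divisors up to sqrt(29) = 5.3852
No divisors found.
29 is prime.

Yes, 29 is prime


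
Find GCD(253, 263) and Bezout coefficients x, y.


Tabular extended Euclidean (each row: r = 253*s + 263*t):
r=253, s=1, t=0
r=263, s=0, t=1
q=0: r=253, s=1, t=0   [253*(1) + 263*(0) = 253]
q=1: r=10, s=-1, t=1   [253*(-1) + 263*(1) = 10]
q=25: r=3, s=26, t=-25   [253*(26) + 263*(-25) = 3]
q=3: r=1, s=-79, t=76   [253*(-79) + 263*(76) = 1]
q=3: r=0, s=263, t=-253   [253*(263) + 263*(-253) = 0]
GCD = 1; from the row with r=1: x=-79, y=76
Check: 253*(-79) + 263*(76) = -19987 + 19988 = 1

GCD = 1, x = -79, y = 76


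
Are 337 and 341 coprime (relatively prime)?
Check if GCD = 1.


Euclidean algorithm:
341 = 1 * 337 + 4
337 = 84 * 4 + 1
4 = 4 * 1 + 0
GCD(337, 341) = 1

Yes, coprime (GCD = 1)


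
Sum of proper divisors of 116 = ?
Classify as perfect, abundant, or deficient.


Proper divisors: 1, 2, 4, 29, 58
Sum = 1 + 2 + 4 + 29 + 58 = 94
94 < 116 → deficient

s(116) = 94 (deficient)


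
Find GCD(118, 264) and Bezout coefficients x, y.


Tabular extended Euclidean (each row: r = 118*s + 264*t):
r=118, s=1, t=0
r=264, s=0, t=1
q=0: r=118, s=1, t=0   [118*(1) + 264*(0) = 118]
q=2: r=28, s=-2, t=1   [118*(-2) + 264*(1) = 28]
q=4: r=6, s=9, t=-4   [118*(9) + 264*(-4) = 6]
q=4: r=4, s=-38, t=17   [118*(-38) + 264*(17) = 4]
q=1: r=2, s=47, t=-21   [118*(47) + 264*(-21) = 2]
q=2: r=0, s=-132, t=59   [118*(-132) + 264*(59) = 0]
GCD = 2; from the row with r=2: x=47, y=-21
Check: 118*(47) + 264*(-21) = 5546 - 5544 = 2

GCD = 2, x = 47, y = -21


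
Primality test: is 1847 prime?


Check divisors up to sqrt(1847) = 42.9767
No divisors found.
1847 is prime.

Yes, 1847 is prime


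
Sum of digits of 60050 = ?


6 + 0 + 0 + 5 + 0 = 11


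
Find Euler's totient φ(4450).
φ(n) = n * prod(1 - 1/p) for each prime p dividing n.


4450 = 2 × 5^2 × 89
Prime factors: 2, 5, 89
φ(4450) = 4450 × (1-1/2) × (1-1/5) × (1-1/89)
= 4450 × 1/2 × 4/5 × 88/89 = 1760

φ(4450) = 1760


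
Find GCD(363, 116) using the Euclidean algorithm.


363 = 3 * 116 + 15
116 = 7 * 15 + 11
15 = 1 * 11 + 4
11 = 2 * 4 + 3
4 = 1 * 3 + 1
3 = 3 * 1 + 0
GCD = 1


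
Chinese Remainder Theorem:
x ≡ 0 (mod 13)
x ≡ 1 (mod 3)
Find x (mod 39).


M = 13*3 = 39
M1 = M/13 = 3, M2 = M/3 = 13
M1^(-1) mod 13 = 9, M2^(-1) mod 3 = 1
x = 0*3*9 + 1*13*1 = 13
13 mod 39 = 13
Check: 13 mod 13 = 0 ✓, 13 mod 3 = 1 ✓

x ≡ 13 (mod 39)


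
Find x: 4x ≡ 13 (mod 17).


GCD(4, 17) = 1, unique solution
a^(-1) mod 17 = 13
x = 13 * 13 mod 17 = 16

x ≡ 16 (mod 17)


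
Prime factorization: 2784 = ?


2784 / 2 = 1392
1392 / 2 = 696
696 / 2 = 348
348 / 2 = 174
174 / 2 = 87
87 / 3 = 29
29 / 29 = 1
2784 = 2^5 × 3 × 29


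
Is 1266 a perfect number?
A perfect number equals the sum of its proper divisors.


Proper divisors of 1266: 1, 2, 3, 6, 211, 422, 633
Sum = 1 + 2 + 3 + 6 + 211 + 422 + 633 = 1278

No, 1266 is not perfect (1278 ≠ 1266)


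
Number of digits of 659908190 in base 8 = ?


659908190 in base 8 = 4725263136
Number of digits = 10

10 digits (base 8)


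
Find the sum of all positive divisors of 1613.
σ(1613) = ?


Divisors of 1613: 1, 1613
Sum = 1 + 1613 = 1614

σ(1613) = 1614


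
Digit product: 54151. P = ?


5 × 4 × 1 × 5 × 1 = 100


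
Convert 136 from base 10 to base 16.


136 (base 10) = 136 (decimal)
136 (decimal) = 88 (base 16)


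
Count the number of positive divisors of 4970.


4970 = 2^1 × 5^1 × 7^1 × 71^1
d(4970) = (1+1) × (1+1) × (1+1) × (1+1) = 16

16 divisors


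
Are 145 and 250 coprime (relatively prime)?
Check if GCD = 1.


Euclidean algorithm:
250 = 1 * 145 + 105
145 = 1 * 105 + 40
105 = 2 * 40 + 25
40 = 1 * 25 + 15
25 = 1 * 15 + 10
15 = 1 * 10 + 5
10 = 2 * 5 + 0
GCD(145, 250) = 5

No, not coprime (GCD = 5)


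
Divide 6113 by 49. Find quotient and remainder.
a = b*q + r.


6113 = 49 * 124 + 37
Check: 6076 + 37 = 6113

q = 124, r = 37


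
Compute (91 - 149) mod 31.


91 - 149 = -58
-58 mod 31 = 4


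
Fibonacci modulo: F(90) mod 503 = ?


F(k) mod 503 for k=1..90:
1, 1, 2, 3, 5, 8, 13, 21, 34, 55, 89, 144, 233, 377, 107, 484, 88, 69, 157, 226, 383, 106, 489, 92, 78, 170, 248, 418, 163, 78, 241, 319, 57, 376, 433, 306, 236, 39, 275, 314, 86, 400, 486, 383, 366, 246, 109, 355, 464, 316, 277, 90, 367, 457, 321, 275, 93, 368, 461, 326, 284, 107, 391, 498, 386, 381, 264, 142, 406, 45, 451, 496, 444, 437, 378, 312, 187, 499, 183, 179, 362, 38, 400, 438, 335, 270, 102, 372, 474, 343
F(90) mod 503 = 343


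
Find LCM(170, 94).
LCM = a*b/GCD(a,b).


GCD(170, 94) = 2
LCM = 170*94/2 = 15980/2 = 7990

LCM = 7990


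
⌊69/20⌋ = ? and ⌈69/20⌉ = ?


69/20 = 3.4500
floor = 3
ceil = 4

floor = 3, ceil = 4


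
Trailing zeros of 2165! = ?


floor(2165/5) = 433
floor(2165/25) = 86
floor(2165/125) = 17
floor(2165/625) = 3
Total = 539

539 trailing zeros


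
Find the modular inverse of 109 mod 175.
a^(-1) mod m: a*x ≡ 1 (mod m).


Use the extended Euclidean algorithm on (175, 109); each row r = 175*s + 109*t:
r=175, s=1, t=0
r=109, s=0, t=1
q=1: r=66, s=1, t=-1   [175*(1) + 109*(-1) = 66]
q=1: r=43, s=-1, t=2   [175*(-1) + 109*(2) = 43]
q=1: r=23, s=2, t=-3   [175*(2) + 109*(-3) = 23]
q=1: r=20, s=-3, t=5   [175*(-3) + 109*(5) = 20]
q=1: r=3, s=5, t=-8   [175*(5) + 109*(-8) = 3]
q=6: r=2, s=-33, t=53   [175*(-33) + 109*(53) = 2]
q=1: r=1, s=38, t=-61   [175*(38) + 109*(-61) = 1]
q=2: r=0, s=-109, t=175   [175*(-109) + 109*(175) = 0]
GCD = 1 with t = -61, so 109*(-61) ≡ 1 (mod 175)
Inverse = -61 mod 175 = 114
Check: 109 * 114 = 12426 ≡ 1 (mod 175)

109^(-1) ≡ 114 (mod 175)


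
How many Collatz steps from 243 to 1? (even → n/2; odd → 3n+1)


243 → 730 → 365 → 1096 → 548 → 274 → 137 → 412 → 206 → 103 → 310 → 155 → 466 → 233 → 700 → 350 → 175 → 526 → 263 → 790 → 395 → 1186 → 593 → 1780 → 890 → 445 → 1336 → 668 → 334 → 167 → 502 → 251 → 754 → 377 → 1132 → 566 → 283 → 850 → 425 → 1276 → 638 → 319 → 958 → 479 → 1438 → 719 → 2158 → 1079 → 3238 → 1619 → 4858 → 2429 → 7288 → 3644 → 1822 → 911 → 2734 → 1367 → 4102 → 2051 → 6154 → 3077 → 9232 → 4616 → 2308 → 1154 → 577 → 1732 → 866 → 433 → 1300 → 650 → 325 → 976 → 488 → 244 → 122 → 61 → 184 → 92 → 46 → 23 → 70 → 35 → 106 → 53 → 160 → 80 → 40 → 20 → 10 → 5 → 16 → 8 → 4 → 2 → 1
Total steps = 96

96 steps


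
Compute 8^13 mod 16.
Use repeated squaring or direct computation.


8^1 mod 16 = 8
8^2 mod 16 = 0
8^3 mod 16 = 0
8^4 mod 16 = 0
8^5 mod 16 = 0
8^6 mod 16 = 0
8^7 mod 16 = 0
8^8 mod 16 = 0
8^9 mod 16 = 0
8^10 mod 16 = 0
8^11 mod 16 = 0
8^12 mod 16 = 0
8^13 mod 16 = 0


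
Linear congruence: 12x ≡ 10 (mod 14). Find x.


GCD(12, 14) = 2 divides 10
Divide: 6x ≡ 5 (mod 7)
x ≡ 2 (mod 7)


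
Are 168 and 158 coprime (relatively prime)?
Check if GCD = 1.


Euclidean algorithm:
168 = 1 * 158 + 10
158 = 15 * 10 + 8
10 = 1 * 8 + 2
8 = 4 * 2 + 0
GCD(168, 158) = 2

No, not coprime (GCD = 2)


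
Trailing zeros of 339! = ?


floor(339/5) = 67
floor(339/25) = 13
floor(339/125) = 2
Total = 82

82 trailing zeros


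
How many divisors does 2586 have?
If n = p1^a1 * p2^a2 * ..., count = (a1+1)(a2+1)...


2586 = 2^1 × 3^1 × 431^1
d(2586) = (1+1) × (1+1) × (1+1) = 8

8 divisors


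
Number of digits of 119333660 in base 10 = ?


119333660 has 9 digits in base 10
floor(log10(119333660)) + 1 = floor(8.0768) + 1 = 9

9 digits (base 10)


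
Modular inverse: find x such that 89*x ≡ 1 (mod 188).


Use the extended Euclidean algorithm on (188, 89); each row r = 188*s + 89*t:
r=188, s=1, t=0
r=89, s=0, t=1
q=2: r=10, s=1, t=-2   [188*(1) + 89*(-2) = 10]
q=8: r=9, s=-8, t=17   [188*(-8) + 89*(17) = 9]
q=1: r=1, s=9, t=-19   [188*(9) + 89*(-19) = 1]
q=9: r=0, s=-89, t=188   [188*(-89) + 89*(188) = 0]
GCD = 1 with t = -19, so 89*(-19) ≡ 1 (mod 188)
Inverse = -19 mod 188 = 169
Check: 89 * 169 = 15041 ≡ 1 (mod 188)

89^(-1) ≡ 169 (mod 188)


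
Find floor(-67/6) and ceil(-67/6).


-67/6 = -11.1667
floor = -12
ceil = -11

floor = -12, ceil = -11


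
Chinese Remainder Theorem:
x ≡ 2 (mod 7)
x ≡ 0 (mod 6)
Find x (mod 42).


M = 7*6 = 42
M1 = M/7 = 6, M2 = M/6 = 7
M1^(-1) mod 7 = 6, M2^(-1) mod 6 = 1
x = 2*6*6 + 0*7*1 = 72
72 mod 42 = 30
Check: 30 mod 7 = 2 ✓, 30 mod 6 = 0 ✓

x ≡ 30 (mod 42)


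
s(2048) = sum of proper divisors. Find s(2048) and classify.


Proper divisors: 1, 2, 4, 8, 16, 32, 64, 128, 256, 512, 1024
Sum = 1 + 2 + 4 + 8 + 16 + 32 + 64 + 128 + 256 + 512 + 1024 = 2047
2047 < 2048 → deficient

s(2048) = 2047 (deficient)


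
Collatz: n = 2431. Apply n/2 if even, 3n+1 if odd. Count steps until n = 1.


2431 → 7294 → 3647 → 10942 → 5471 → 16414 → 8207 → 24622 → 12311 → 36934 → 18467 → 55402 → 27701 → 83104 → 41552 → 20776 → 10388 → 5194 → 2597 → 7792 → 3896 → 1948 → 974 → 487 → 1462 → 731 → 2194 → 1097 → 3292 → 1646 → 823 → 2470 → 1235 → 3706 → 1853 → 5560 → 2780 → 1390 → 695 → 2086 → 1043 → 3130 → 1565 → 4696 → 2348 → 1174 → 587 → 1762 → 881 → 2644 → 1322 → 661 → 1984 → 992 → 496 → 248 → 124 → 62 → 31 → 94 → 47 → 142 → 71 → 214 → 107 → 322 → 161 → 484 → 242 → 121 → 364 → 182 → 91 → 274 → 137 → 412 → 206 → 103 → 310 → 155 → 466 → 233 → 700 → 350 → 175 → 526 → 263 → 790 → 395 → 1186 → 593 → 1780 → 890 → 445 → 1336 → 668 → 334 → 167 → 502 → 251 → 754 → 377 → 1132 → 566 → 283 → 850 → 425 → 1276 → 638 → 319 → 958 → 479 → 1438 → 719 → 2158 → 1079 → 3238 → 1619 → 4858 → 2429 → 7288 → 3644 → 1822 → 911 → 2734 → 1367 → 4102 → 2051 → 6154 → 3077 → 9232 → 4616 → 2308 → 1154 → 577 → 1732 → 866 → 433 → 1300 → 650 → 325 → 976 → 488 → 244 → 122 → 61 → 184 → 92 → 46 → 23 → 70 → 35 → 106 → 53 → 160 → 80 → 40 → 20 → 10 → 5 → 16 → 8 → 4 → 2 → 1
Total steps = 164

164 steps


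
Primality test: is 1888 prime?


1888 / 2 = 944 (exact division)
1888 is NOT prime.

No, 1888 is not prime


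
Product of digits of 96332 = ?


9 × 6 × 3 × 3 × 2 = 972


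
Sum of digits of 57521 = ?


5 + 7 + 5 + 2 + 1 = 20


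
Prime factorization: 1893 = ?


1893 / 3 = 631
631 / 631 = 1
1893 = 3 × 631


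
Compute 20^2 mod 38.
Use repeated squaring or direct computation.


20^1 mod 38 = 20
20^2 mod 38 = 20


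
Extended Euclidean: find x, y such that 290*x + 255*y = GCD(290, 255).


Tabular extended Euclidean (each row: r = 290*s + 255*t):
r=290, s=1, t=0
r=255, s=0, t=1
q=1: r=35, s=1, t=-1   [290*(1) + 255*(-1) = 35]
q=7: r=10, s=-7, t=8   [290*(-7) + 255*(8) = 10]
q=3: r=5, s=22, t=-25   [290*(22) + 255*(-25) = 5]
q=2: r=0, s=-51, t=58   [290*(-51) + 255*(58) = 0]
GCD = 5; from the row with r=5: x=22, y=-25
Check: 290*(22) + 255*(-25) = 6380 - 6375 = 5

GCD = 5, x = 22, y = -25


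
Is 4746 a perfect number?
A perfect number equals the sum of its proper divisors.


Proper divisors of 4746: 1, 2, 3, 6, 7, 14, 21, 42, 113, 226, 339, 678, 791, 1582, 2373
Sum = 1 + 2 + 3 + 6 + 7 + 14 + 21 + 42 + 113 + 226 + 339 + 678 + 791 + 1582 + 2373 = 6198

No, 4746 is not perfect (6198 ≠ 4746)


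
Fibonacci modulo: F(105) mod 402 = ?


F(k) mod 402 for k=1..105:
1, 1, 2, 3, 5, 8, 13, 21, 34, 55, 89, 144, 233, 377, 208, 183, 391, 172, 161, 333, 92, 23, 115, 138, 253, 391, 242, 231, 71, 302, 373, 273, 244, 115, 359, 72, 29, 101, 130, 231, 361, 190, 149, 339, 86, 23, 109, 132, 241, 373, 212, 183, 395, 176, 169, 345, 112, 55, 167, 222, 389, 209, 196, 3, 199, 202, 401, 201, 200, 401, 199, 198, 397, 193, 188, 381, 167, 146, 313, 57, 370, 25, 395, 18, 11, 29, 40, 69, 109, 178, 287, 63, 350, 11, 361, 372, 331, 301, 230, 129, 359, 86, 43, 129, 172
F(105) mod 402 = 172


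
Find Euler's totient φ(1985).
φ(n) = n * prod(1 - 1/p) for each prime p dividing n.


1985 = 5 × 397
Prime factors: 5, 397
φ(1985) = 1985 × (1-1/5) × (1-1/397)
= 1985 × 4/5 × 396/397 = 1584

φ(1985) = 1584


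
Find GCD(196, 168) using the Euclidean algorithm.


196 = 1 * 168 + 28
168 = 6 * 28 + 0
GCD = 28


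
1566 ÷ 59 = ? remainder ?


1566 = 59 * 26 + 32
Check: 1534 + 32 = 1566

q = 26, r = 32


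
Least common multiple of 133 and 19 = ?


GCD(133, 19) = 19
LCM = 133*19/19 = 2527/19 = 133

LCM = 133


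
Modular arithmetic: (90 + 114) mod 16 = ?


90 + 114 = 204
204 mod 16 = 12


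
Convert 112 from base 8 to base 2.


112 (base 8) = 74 (decimal)
74 (decimal) = 1001010 (base 2)


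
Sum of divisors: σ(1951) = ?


Divisors of 1951: 1, 1951
Sum = 1 + 1951 = 1952

σ(1951) = 1952


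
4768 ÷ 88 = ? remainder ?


4768 = 88 * 54 + 16
Check: 4752 + 16 = 4768

q = 54, r = 16


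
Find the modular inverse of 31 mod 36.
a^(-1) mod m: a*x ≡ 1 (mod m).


Use the extended Euclidean algorithm on (36, 31); each row r = 36*s + 31*t:
r=36, s=1, t=0
r=31, s=0, t=1
q=1: r=5, s=1, t=-1   [36*(1) + 31*(-1) = 5]
q=6: r=1, s=-6, t=7   [36*(-6) + 31*(7) = 1]
q=5: r=0, s=31, t=-36   [36*(31) + 31*(-36) = 0]
GCD = 1 with t = 7, so 31*(7) ≡ 1 (mod 36)
Inverse = 7 mod 36 = 7
Check: 31 * 7 = 217 ≡ 1 (mod 36)

31^(-1) ≡ 7 (mod 36)


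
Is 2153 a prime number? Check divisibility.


Check divisors up to sqrt(2153) = 46.4004
No divisors found.
2153 is prime.

Yes, 2153 is prime


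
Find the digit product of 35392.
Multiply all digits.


3 × 5 × 3 × 9 × 2 = 810


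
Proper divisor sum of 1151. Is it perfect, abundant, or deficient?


Proper divisors: 1
Sum = 1 = 1
1 < 1151 → deficient

s(1151) = 1 (deficient)


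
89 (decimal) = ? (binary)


89 (base 10) = 89 (decimal)
89 (decimal) = 1011001 (base 2)


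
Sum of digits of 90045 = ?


9 + 0 + 0 + 4 + 5 = 18


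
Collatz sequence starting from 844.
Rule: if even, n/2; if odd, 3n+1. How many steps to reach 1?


844 → 422 → 211 → 634 → 317 → 952 → 476 → 238 → 119 → 358 → 179 → 538 → 269 → 808 → 404 → 202 → 101 → 304 → 152 → 76 → 38 → 19 → 58 → 29 → 88 → 44 → 22 → 11 → 34 → 17 → 52 → 26 → 13 → 40 → 20 → 10 → 5 → 16 → 8 → 4 → 2 → 1
Total steps = 41

41 steps


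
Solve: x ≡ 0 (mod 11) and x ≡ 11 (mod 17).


M = 11*17 = 187
M1 = M/11 = 17, M2 = M/17 = 11
M1^(-1) mod 11 = 2, M2^(-1) mod 17 = 14
x = 0*17*2 + 11*11*14 = 1694
1694 mod 187 = 11
Check: 11 mod 11 = 0 ✓, 11 mod 17 = 11 ✓

x ≡ 11 (mod 187)


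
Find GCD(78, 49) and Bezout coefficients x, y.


Tabular extended Euclidean (each row: r = 78*s + 49*t):
r=78, s=1, t=0
r=49, s=0, t=1
q=1: r=29, s=1, t=-1   [78*(1) + 49*(-1) = 29]
q=1: r=20, s=-1, t=2   [78*(-1) + 49*(2) = 20]
q=1: r=9, s=2, t=-3   [78*(2) + 49*(-3) = 9]
q=2: r=2, s=-5, t=8   [78*(-5) + 49*(8) = 2]
q=4: r=1, s=22, t=-35   [78*(22) + 49*(-35) = 1]
q=2: r=0, s=-49, t=78   [78*(-49) + 49*(78) = 0]
GCD = 1; from the row with r=1: x=22, y=-35
Check: 78*(22) + 49*(-35) = 1716 - 1715 = 1

GCD = 1, x = 22, y = -35


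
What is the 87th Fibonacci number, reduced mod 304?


F(k) mod 304 for k=1..87:
1, 1, 2, 3, 5, 8, 13, 21, 34, 55, 89, 144, 233, 73, 2, 75, 77, 152, 229, 77, 2, 79, 81, 160, 241, 97, 34, 131, 165, 296, 157, 149, 2, 151, 153, 0, 153, 153, 2, 155, 157, 8, 165, 173, 34, 207, 241, 144, 81, 225, 2, 227, 229, 152, 77, 229, 2, 231, 233, 160, 89, 249, 34, 283, 13, 296, 5, 301, 2, 303, 1, 0, 1, 1, 2, 3, 5, 8, 13, 21, 34, 55, 89, 144, 233, 73, 2
F(87) mod 304 = 2


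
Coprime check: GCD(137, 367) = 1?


Euclidean algorithm:
367 = 2 * 137 + 93
137 = 1 * 93 + 44
93 = 2 * 44 + 5
44 = 8 * 5 + 4
5 = 1 * 4 + 1
4 = 4 * 1 + 0
GCD(137, 367) = 1

Yes, coprime (GCD = 1)


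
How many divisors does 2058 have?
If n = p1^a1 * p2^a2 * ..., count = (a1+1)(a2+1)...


2058 = 2^1 × 3^1 × 7^3
d(2058) = (1+1) × (1+1) × (3+1) = 16

16 divisors


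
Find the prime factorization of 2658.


2658 / 2 = 1329
1329 / 3 = 443
443 / 443 = 1
2658 = 2 × 3 × 443


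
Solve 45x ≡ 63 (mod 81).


GCD(45, 81) = 9 divides 63
Divide: 5x ≡ 7 (mod 9)
x ≡ 5 (mod 9)


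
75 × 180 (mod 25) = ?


75 × 180 = 13500
13500 mod 25 = 0


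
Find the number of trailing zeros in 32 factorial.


floor(32/5) = 6
floor(32/25) = 1
Total = 7

7 trailing zeros


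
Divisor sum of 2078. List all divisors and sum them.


Divisors of 2078: 1, 2, 1039, 2078
Sum = 1 + 2 + 1039 + 2078 = 3120

σ(2078) = 3120


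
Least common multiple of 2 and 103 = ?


GCD(2, 103) = 1
LCM = 2*103/1 = 206/1 = 206

LCM = 206


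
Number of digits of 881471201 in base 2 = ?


881471201 in base 2 = 110100100010100010111011100001
Number of digits = 30

30 digits (base 2)


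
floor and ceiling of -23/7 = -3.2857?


-23/7 = -3.2857
floor = -4
ceil = -3

floor = -4, ceil = -3


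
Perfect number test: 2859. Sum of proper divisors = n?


Proper divisors of 2859: 1, 3, 953
Sum = 1 + 3 + 953 = 957

No, 2859 is not perfect (957 ≠ 2859)


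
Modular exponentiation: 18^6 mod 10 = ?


18^1 mod 10 = 8
18^2 mod 10 = 4
18^3 mod 10 = 2
18^4 mod 10 = 6
18^5 mod 10 = 8
18^6 mod 10 = 4


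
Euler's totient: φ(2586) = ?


2586 = 2 × 3 × 431
Prime factors: 2, 3, 431
φ(2586) = 2586 × (1-1/2) × (1-1/3) × (1-1/431)
= 2586 × 1/2 × 2/3 × 430/431 = 860

φ(2586) = 860


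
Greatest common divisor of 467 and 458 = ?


467 = 1 * 458 + 9
458 = 50 * 9 + 8
9 = 1 * 8 + 1
8 = 8 * 1 + 0
GCD = 1


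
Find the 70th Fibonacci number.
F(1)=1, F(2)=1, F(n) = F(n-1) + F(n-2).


Sequence: 1, 1, 2, 3, 5, 8, 13, 21, 34, 55, 89, 144, 233, 377, 610, 987, 1597, 2584, 4181, 6765, 10946, 17711, 28657, 46368, 75025, 121393, 196418, 317811, 514229, 832040, 1346269, 2178309, 3524578, 5702887, 9227465, 14930352, 24157817, 39088169, 63245986, 102334155, 165580141, 267914296, 433494437, 701408733, 1134903170, 1836311903, 2971215073, 4807526976, 7778742049, 12586269025, 20365011074, 32951280099, 53316291173, 86267571272, 139583862445, 225851433717, 365435296162, 591286729879, 956722026041, 1548008755920, 2504730781961, 4052739537881, 6557470319842, 10610209857723, 17167680177565, 27777890035288, 44945570212853, 72723460248141, 117669030460994, 190392490709135
F(70) = 190392490709135


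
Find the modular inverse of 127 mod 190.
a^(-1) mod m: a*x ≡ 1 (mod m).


Use the extended Euclidean algorithm on (190, 127); each row r = 190*s + 127*t:
r=190, s=1, t=0
r=127, s=0, t=1
q=1: r=63, s=1, t=-1   [190*(1) + 127*(-1) = 63]
q=2: r=1, s=-2, t=3   [190*(-2) + 127*(3) = 1]
q=63: r=0, s=127, t=-190   [190*(127) + 127*(-190) = 0]
GCD = 1 with t = 3, so 127*(3) ≡ 1 (mod 190)
Inverse = 3 mod 190 = 3
Check: 127 * 3 = 381 ≡ 1 (mod 190)

127^(-1) ≡ 3 (mod 190)


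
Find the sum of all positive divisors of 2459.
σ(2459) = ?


Divisors of 2459: 1, 2459
Sum = 1 + 2459 = 2460

σ(2459) = 2460


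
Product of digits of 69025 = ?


6 × 9 × 0 × 2 × 5 = 0


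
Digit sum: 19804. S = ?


1 + 9 + 8 + 0 + 4 = 22


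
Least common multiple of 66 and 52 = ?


GCD(66, 52) = 2
LCM = 66*52/2 = 3432/2 = 1716

LCM = 1716


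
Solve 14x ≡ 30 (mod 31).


GCD(14, 31) = 1, unique solution
a^(-1) mod 31 = 20
x = 20 * 30 mod 31 = 11

x ≡ 11 (mod 31)


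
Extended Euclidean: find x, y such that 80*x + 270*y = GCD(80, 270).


Tabular extended Euclidean (each row: r = 80*s + 270*t):
r=80, s=1, t=0
r=270, s=0, t=1
q=0: r=80, s=1, t=0   [80*(1) + 270*(0) = 80]
q=3: r=30, s=-3, t=1   [80*(-3) + 270*(1) = 30]
q=2: r=20, s=7, t=-2   [80*(7) + 270*(-2) = 20]
q=1: r=10, s=-10, t=3   [80*(-10) + 270*(3) = 10]
q=2: r=0, s=27, t=-8   [80*(27) + 270*(-8) = 0]
GCD = 10; from the row with r=10: x=-10, y=3
Check: 80*(-10) + 270*(3) = -800 + 810 = 10

GCD = 10, x = -10, y = 3


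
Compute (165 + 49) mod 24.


165 + 49 = 214
214 mod 24 = 22


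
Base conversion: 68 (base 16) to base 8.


68 (base 16) = 104 (decimal)
104 (decimal) = 150 (base 8)


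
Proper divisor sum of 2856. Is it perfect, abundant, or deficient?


Proper divisors: 1, 2, 3, 4, 6, 7, 8, 12, 14, 17, 21, 24, 28, 34, 42, 51, 56, 68, 84, 102, 119, 136, 168, 204, 238, 357, 408, 476, 714, 952, 1428
Sum = 1 + 2 + 3 + 4 + 6 + 7 + 8 + 12 + 14 + 17 + 21 + 24 + 28 + 34 + 42 + 51 + 56 + 68 + 84 + 102 + 119 + 136 + 168 + 204 + 238 + 357 + 408 + 476 + 714 + 952 + 1428 = 5784
5784 > 2856 → abundant

s(2856) = 5784 (abundant)


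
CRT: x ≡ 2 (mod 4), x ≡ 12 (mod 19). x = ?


M = 4*19 = 76
M1 = M/4 = 19, M2 = M/19 = 4
M1^(-1) mod 4 = 3, M2^(-1) mod 19 = 5
x = 2*19*3 + 12*4*5 = 354
354 mod 76 = 50
Check: 50 mod 4 = 2 ✓, 50 mod 19 = 12 ✓

x ≡ 50 (mod 76)


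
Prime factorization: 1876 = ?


1876 / 2 = 938
938 / 2 = 469
469 / 7 = 67
67 / 67 = 1
1876 = 2^2 × 7 × 67


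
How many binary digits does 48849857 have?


48849857 in base 2 = 10111010010110001111000001
Number of digits = 26

26 digits (base 2)


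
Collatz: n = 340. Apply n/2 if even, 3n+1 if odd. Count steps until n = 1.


340 → 170 → 85 → 256 → 128 → 64 → 32 → 16 → 8 → 4 → 2 → 1
Total steps = 11

11 steps


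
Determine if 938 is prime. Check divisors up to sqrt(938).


938 / 2 = 469 (exact division)
938 is NOT prime.

No, 938 is not prime


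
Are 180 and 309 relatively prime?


Euclidean algorithm:
309 = 1 * 180 + 129
180 = 1 * 129 + 51
129 = 2 * 51 + 27
51 = 1 * 27 + 24
27 = 1 * 24 + 3
24 = 8 * 3 + 0
GCD(180, 309) = 3

No, not coprime (GCD = 3)


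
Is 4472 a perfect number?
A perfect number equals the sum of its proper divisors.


Proper divisors of 4472: 1, 2, 4, 8, 13, 26, 43, 52, 86, 104, 172, 344, 559, 1118, 2236
Sum = 1 + 2 + 4 + 8 + 13 + 26 + 43 + 52 + 86 + 104 + 172 + 344 + 559 + 1118 + 2236 = 4768

No, 4472 is not perfect (4768 ≠ 4472)


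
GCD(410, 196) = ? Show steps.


410 = 2 * 196 + 18
196 = 10 * 18 + 16
18 = 1 * 16 + 2
16 = 8 * 2 + 0
GCD = 2


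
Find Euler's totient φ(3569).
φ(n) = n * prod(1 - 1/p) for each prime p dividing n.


3569 = 43 × 83
Prime factors: 43, 83
φ(3569) = 3569 × (1-1/43) × (1-1/83)
= 3569 × 42/43 × 82/83 = 3444

φ(3569) = 3444


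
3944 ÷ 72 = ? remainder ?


3944 = 72 * 54 + 56
Check: 3888 + 56 = 3944

q = 54, r = 56


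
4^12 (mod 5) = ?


4^1 mod 5 = 4
4^2 mod 5 = 1
4^3 mod 5 = 4
4^4 mod 5 = 1
4^5 mod 5 = 4
4^6 mod 5 = 1
4^7 mod 5 = 4
4^8 mod 5 = 1
4^9 mod 5 = 4
4^10 mod 5 = 1
4^11 mod 5 = 4
4^12 mod 5 = 1


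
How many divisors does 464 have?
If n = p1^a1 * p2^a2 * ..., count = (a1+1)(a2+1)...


464 = 2^4 × 29^1
d(464) = (4+1) × (1+1) = 10

10 divisors


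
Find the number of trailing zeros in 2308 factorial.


floor(2308/5) = 461
floor(2308/25) = 92
floor(2308/125) = 18
floor(2308/625) = 3
Total = 574

574 trailing zeros
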